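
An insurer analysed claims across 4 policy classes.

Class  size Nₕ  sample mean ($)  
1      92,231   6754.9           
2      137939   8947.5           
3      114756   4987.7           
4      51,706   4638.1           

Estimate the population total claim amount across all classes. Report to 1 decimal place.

2669406484.2

Population total = Σ Nₕ·x̄ₕ (each stratum's size times its mean).
92231·6754.9 + 137939·8947.5 + 114756·4987.7 + 51706·4638.1 = 623011181.9 + 1234209202.5 + 572368501.2 + 239817598.6 = 2669406484.2.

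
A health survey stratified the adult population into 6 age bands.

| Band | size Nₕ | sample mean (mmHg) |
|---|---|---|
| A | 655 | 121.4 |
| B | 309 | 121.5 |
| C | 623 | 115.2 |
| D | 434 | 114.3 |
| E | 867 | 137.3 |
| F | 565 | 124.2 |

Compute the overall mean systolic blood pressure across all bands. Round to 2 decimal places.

x̄_st = (Σ Nₕx̄ₕ) / (Σ Nₕ) = (655·121.4 + 309·121.5 + 623·115.2 + 434·114.3 + 867·137.3 + 565·124.2) / 3453
= 427648.4 / 3453 = 123.8484... → 123.85.

123.85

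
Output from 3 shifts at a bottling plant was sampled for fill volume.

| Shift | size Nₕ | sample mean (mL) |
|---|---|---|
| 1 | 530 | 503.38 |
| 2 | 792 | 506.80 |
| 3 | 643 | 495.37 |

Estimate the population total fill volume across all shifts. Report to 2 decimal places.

1: 530·503.38 = 266791.4
2: 792·506.80 = 401385.6
3: 643·495.37 = 318522.91
τ̂ = Σ Nₕx̄ₕ = 986699.91.

986699.91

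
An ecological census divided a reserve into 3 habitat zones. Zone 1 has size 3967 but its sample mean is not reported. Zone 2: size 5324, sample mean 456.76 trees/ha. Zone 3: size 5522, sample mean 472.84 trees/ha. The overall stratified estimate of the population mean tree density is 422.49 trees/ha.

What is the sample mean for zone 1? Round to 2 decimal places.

Σ Nₕx̄ₕ = N·μ, so 3967·x̄_1 = 14813·422.49 − (5324·456.76 + 5522·472.84).
= 6258344.37 − 5042812.72 = 1215531.65.
x̄_1 = 1215531.65 / 3967 = 306.4108... → 306.41.

306.41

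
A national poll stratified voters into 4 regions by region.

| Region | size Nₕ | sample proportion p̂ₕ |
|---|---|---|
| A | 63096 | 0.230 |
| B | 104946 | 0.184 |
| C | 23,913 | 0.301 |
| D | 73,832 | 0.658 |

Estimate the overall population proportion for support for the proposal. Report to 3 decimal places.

0.337

N = 63096 + 104946 + 23913 + 73832 = 265787.
Overall proportion = Σ (Nₕ/N)·p̂ₕ.
Σ Nₕp̂ₕ = 14512.08 + 19310.064 + 7197.813 + 48581.456 = 89601.413.
89601.413 / 265787 = 0.33712... → 0.337.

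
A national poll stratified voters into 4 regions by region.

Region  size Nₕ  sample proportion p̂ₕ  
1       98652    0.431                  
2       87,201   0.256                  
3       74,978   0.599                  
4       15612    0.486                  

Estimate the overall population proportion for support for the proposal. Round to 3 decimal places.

0.424

Wₕ = Nₕ/N with N = 276443: 0.3569, 0.3154, 0.2712, 0.0565.
p̂_st = 0.3569·0.431 + 0.3154·0.256 + 0.2712·0.599 + 0.0565·0.486 ≈ 0.42447... → 0.424.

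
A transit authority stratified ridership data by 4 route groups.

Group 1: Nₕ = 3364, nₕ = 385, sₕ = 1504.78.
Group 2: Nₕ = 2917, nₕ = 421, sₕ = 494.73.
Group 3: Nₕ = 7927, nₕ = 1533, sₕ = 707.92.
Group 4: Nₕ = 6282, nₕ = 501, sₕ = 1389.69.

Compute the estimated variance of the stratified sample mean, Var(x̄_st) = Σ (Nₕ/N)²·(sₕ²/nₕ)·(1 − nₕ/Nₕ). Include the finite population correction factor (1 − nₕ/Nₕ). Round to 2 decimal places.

523.37

N = 20490; Wₕ = Nₕ/N.
group 1: (3364/20490)²·1504.78²/385·(1 − 385/3364) = 140.38731
group 2: (2917/20490)²·494.73²/421·(1 − 421/2917) = 10.08211
group 3: (7927/20490)²·707.92²/1533·(1 − 1533/7927) = 39.46606
group 4: (6282/20490)²·1389.69²/501·(1 − 501/6282) = 333.43802
Sum = 523.37351 → 523.37.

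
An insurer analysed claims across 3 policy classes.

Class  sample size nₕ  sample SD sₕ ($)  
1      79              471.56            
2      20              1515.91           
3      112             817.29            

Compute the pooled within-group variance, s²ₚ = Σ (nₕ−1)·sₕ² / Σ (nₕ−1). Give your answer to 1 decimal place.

649761.2

Degrees of freedom: 78 + 19 + 111 = 208.
Σ(nₕ−1)sₕ² = 78·222368.8336 + 19·2297983.1281 + 111·667962.9441 = 135150335.2498.
s²ₚ = 135150335.2498 / 208 = 649761.227... → 649761.2.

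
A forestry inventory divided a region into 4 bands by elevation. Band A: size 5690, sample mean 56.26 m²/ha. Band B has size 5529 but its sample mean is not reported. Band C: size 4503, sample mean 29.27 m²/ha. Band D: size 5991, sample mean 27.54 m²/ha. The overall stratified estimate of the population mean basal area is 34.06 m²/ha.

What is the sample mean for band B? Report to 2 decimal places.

22.18

N = 5690 + 5529 + 4503 + 5991 = 21713.
Overall total = μ·N = 34.06·21713 = 739544.78.
Subtract the known strata: 5690·56.26 + 4503·29.27 + 5991·27.54 = 616914.35.
Remaining total for band B: 739544.78 − 616914.35 = 122630.43.
Divide by its size: 122630.43 / 5529 = 22.1795... → 22.18.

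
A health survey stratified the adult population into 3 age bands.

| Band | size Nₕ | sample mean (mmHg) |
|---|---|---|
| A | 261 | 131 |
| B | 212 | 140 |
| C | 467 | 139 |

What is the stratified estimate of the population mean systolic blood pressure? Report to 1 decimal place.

N = 261 + 212 + 467 = 940.
Weight each subgroup mean by Nₕ/N and sum.
Σ Nₕx̄ₕ = 261·131 + 212·140 + 467·139 = 34191 + 29680 + 64913 = 128784.
Divide by N: 128784 / 940 = 137.004... → 137.0.

137.0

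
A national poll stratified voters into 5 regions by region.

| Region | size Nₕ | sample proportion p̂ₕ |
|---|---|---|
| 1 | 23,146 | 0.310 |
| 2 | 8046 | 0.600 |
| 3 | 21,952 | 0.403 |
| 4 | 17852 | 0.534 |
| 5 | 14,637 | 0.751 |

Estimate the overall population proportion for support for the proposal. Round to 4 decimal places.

0.4832

Wₕ = Nₕ/N with N = 85633: 0.2703, 0.0940, 0.2563, 0.2085, 0.1709.
p̂_st = 0.2703·0.310 + 0.0940·0.600 + 0.2563·0.403 + 0.2085·0.534 + 0.1709·0.751 ≈ 0.483165... → 0.4832.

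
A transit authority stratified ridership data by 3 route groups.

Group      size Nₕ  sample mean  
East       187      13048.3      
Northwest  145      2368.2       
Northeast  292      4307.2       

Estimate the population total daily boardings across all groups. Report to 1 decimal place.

4041123.5

East: 187·13048.3 = 2440032.1
Northwest: 145·2368.2 = 343389
Northeast: 292·4307.2 = 1257702.4
τ̂ = Σ Nₕx̄ₕ = 4041123.5.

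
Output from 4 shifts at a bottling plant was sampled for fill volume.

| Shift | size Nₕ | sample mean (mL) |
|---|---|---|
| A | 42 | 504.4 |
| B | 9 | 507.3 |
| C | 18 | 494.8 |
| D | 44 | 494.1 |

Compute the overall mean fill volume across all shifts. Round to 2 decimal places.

499.09

x̄_st = (Σ Nₕx̄ₕ) / (Σ Nₕ) = (42·504.4 + 9·507.3 + 18·494.8 + 44·494.1) / 113
= 56397.3 / 113 = 499.0912... → 499.09.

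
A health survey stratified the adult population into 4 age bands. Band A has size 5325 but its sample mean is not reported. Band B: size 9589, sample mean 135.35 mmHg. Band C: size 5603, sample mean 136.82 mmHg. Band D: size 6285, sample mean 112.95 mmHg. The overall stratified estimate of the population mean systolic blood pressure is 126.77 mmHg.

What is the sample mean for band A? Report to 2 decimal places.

117.06

Σ Nₕx̄ₕ = N·μ, so 5325·x̄_A = 26802·126.77 − (9589·135.35 + 5603·136.82 + 6285·112.95).
= 3397689.54 − 2774364.36 = 623325.18.
x̄_A = 623325.18 / 5325 = 117.0564... → 117.06.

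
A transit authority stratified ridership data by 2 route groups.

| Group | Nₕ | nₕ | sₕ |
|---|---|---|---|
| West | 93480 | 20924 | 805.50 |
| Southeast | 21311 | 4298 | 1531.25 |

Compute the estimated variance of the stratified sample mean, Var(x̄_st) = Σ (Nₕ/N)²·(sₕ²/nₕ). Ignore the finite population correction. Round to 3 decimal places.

N = 114791; Wₕ = Nₕ/N.
group West: (93480/114791)²·805.50²/20924 = 20.564024
group Southeast: (21311/114791)²·1531.25²/4298 = 18.802594
Sum = 39.366618 → 39.367.

39.367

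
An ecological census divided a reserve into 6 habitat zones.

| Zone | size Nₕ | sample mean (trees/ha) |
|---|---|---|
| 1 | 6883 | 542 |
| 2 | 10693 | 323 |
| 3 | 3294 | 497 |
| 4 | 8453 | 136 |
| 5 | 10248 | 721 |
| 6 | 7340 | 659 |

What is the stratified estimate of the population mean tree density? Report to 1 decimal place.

473.2

N = 6883 + 10693 + 3294 + 8453 + 10248 + 7340 = 46911.
The stratified mean weights each stratum mean by its population share Nₕ/N.
Σ Nₕx̄ₕ = 6883·542 + 10693·323 + 3294·497 + 8453·136 + 10248·721 + 7340·659 = 3730586 + 3453839 + 1637118 + 1149608 + 7388808 + 4837060 = 22197019.
Divide by N: 22197019 / 46911 = 473.173... → 473.2.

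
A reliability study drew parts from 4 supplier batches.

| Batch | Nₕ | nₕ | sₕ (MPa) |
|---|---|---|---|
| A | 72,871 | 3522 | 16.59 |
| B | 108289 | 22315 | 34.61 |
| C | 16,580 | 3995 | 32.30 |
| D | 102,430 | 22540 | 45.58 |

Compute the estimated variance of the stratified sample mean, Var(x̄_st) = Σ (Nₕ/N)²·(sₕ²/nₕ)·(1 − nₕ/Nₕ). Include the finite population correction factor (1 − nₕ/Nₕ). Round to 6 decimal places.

0.018905

N = 300170. Term for each stratum: Wₕ²sₕ²/nₕ·(1−nₕ/Nₕ).
Var(x̄_st) = 0.004382922 + 0.005546554 + 0.000604772 + 0.008371046 = 0.018905294 → 0.018905.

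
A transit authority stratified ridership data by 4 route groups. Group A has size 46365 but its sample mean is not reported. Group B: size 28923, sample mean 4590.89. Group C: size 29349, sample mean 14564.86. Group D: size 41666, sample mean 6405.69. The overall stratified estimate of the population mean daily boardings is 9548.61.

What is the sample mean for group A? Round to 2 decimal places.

12290.40

N = 46365 + 28923 + 29349 + 41666 = 146303.
Overall total = μ·N = 9548.61·146303 = 1396990288.83.
Subtract the known strata: 28923·4590.89 + 29349·14564.86 + 41666·6405.69 = 827145867.15.
Remaining total for group A: 1396990288.83 − 827145867.15 = 569844421.68.
Divide by its size: 569844421.68 / 46365 = 12290.4006... → 12290.40.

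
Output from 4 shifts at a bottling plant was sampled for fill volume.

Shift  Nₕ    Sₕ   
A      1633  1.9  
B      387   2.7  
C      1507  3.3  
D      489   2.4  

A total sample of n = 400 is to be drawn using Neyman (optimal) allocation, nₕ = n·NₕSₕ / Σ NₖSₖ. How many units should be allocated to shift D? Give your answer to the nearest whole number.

46

A: NₕSₕ = 1633·1.9 = 3102.7
B: NₕSₕ = 387·2.7 = 1044.9
C: NₕSₕ = 1507·3.3 = 4973.1
D: NₕSₕ = 489·2.4 = 1173.6
Σ NₕSₕ = 10294.3.
n_D = 400·1173.6/10294.3 = 45.602... → 46.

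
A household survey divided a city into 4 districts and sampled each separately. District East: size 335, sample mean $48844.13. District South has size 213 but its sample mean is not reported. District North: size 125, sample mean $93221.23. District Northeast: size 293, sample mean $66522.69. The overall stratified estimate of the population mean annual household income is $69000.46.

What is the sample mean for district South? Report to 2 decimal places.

89896.05

Σ Nₕx̄ₕ = N·μ, so 213·x̄_South = 966·69000.46 − (335·48844.13 + 125·93221.23 + 293·66522.69).
= 66654444.36 − 47506585.47 = 19147858.89.
x̄_South = 19147858.89 / 213 = 89896.0511... → 89896.05.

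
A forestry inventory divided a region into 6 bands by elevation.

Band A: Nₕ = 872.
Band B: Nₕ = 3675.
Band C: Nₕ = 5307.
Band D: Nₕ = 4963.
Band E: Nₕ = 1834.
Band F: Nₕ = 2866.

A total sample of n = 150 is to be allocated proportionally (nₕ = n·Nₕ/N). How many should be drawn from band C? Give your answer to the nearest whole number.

Share of band C = 5307/19517 = 0.27192.
Allocate 150 × 0.27192 = 40.788... → 41.

41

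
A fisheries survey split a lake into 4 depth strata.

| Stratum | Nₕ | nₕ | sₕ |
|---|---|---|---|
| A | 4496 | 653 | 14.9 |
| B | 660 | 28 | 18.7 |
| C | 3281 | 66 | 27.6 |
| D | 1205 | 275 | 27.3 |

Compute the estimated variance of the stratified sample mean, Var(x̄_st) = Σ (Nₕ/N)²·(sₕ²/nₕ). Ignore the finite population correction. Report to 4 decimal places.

N = 9642. Term for each stratum: Wₕ²sₕ²/nₕ.
Var(x̄_st) = 0.0739227 + 0.0585166 + 1.3364491 + 0.0423285 = 1.5112168 → 1.5112.

1.5112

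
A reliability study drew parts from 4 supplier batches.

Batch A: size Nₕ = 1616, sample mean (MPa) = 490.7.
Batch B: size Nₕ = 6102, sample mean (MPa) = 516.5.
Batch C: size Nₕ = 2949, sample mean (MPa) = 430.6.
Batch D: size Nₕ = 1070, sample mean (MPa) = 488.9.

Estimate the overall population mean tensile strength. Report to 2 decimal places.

x̄_st = (Σ Nₕx̄ₕ) / (Σ Nₕ) = (1616·490.7 + 6102·516.5 + 2949·430.6 + 1070·488.9) / 11737
= 5737616.6 / 11737 = 488.8486... → 488.85.

488.85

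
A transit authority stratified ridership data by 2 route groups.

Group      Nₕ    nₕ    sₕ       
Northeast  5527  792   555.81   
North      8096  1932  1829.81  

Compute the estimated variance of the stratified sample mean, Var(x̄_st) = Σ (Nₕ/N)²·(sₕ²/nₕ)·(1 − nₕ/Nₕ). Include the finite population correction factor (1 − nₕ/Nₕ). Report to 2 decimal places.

521.01

N = 13623. Term for each stratum: Wₕ²sₕ²/nₕ·(1−nₕ/Nₕ).
Var(x̄_st) = 55.00364 + 466.00705 = 521.01070 → 521.01.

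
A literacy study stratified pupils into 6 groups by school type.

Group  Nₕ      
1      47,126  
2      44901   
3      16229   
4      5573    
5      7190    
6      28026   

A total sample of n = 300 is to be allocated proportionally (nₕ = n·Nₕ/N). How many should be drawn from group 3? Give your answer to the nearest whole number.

33

N = 47126 + 44901 + 16229 + 5573 + 7190 + 28026 = 149045.
n_3 = 300·16229/149045 = 32.666... → 33.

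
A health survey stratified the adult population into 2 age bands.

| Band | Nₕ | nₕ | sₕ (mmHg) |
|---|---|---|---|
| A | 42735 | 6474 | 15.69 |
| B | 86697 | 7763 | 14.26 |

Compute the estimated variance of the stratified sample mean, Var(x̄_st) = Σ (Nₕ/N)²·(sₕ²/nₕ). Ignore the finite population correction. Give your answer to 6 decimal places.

0.015898

N = 129432; Wₕ = Nₕ/N.
band A: (42735/129432)²·15.69²/6474 = 0.004145313
band B: (86697/129432)²·14.26²/7763 = 0.011752609
Sum = 0.015897921 → 0.015898.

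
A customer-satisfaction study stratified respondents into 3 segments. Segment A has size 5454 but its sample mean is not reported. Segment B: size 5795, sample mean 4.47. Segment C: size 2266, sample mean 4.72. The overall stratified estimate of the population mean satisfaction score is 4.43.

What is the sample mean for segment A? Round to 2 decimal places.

Σ Nₕx̄ₕ = N·μ, so 5454·x̄_A = 13515·4.43 − (5795·4.47 + 2266·4.72).
= 59871.45 − 36599.17 = 23272.28.
x̄_A = 23272.28 / 5454 = 4.2670... → 4.27.

4.27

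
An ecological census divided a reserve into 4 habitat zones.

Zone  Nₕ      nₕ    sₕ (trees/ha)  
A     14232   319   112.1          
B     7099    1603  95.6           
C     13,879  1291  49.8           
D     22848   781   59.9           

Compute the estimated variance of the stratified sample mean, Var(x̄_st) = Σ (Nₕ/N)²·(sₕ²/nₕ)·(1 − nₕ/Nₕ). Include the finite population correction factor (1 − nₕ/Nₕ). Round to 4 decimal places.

3.1668

N = 58058; Wₕ = Nₕ/N.
zone A: (14232/58058)²·112.1²/319·(1 − 319/14232) = 2.3141053
zone B: (7099/58058)²·95.6²/1603·(1 − 1603/7099) = 0.0659936
zone C: (13879/58058)²·49.8²/1291·(1 − 1291/13879) = 0.0995688
zone D: (22848/58058)²·59.9²/781·(1 − 781/22848) = 0.6871791
Sum = 3.1668469 → 3.1668.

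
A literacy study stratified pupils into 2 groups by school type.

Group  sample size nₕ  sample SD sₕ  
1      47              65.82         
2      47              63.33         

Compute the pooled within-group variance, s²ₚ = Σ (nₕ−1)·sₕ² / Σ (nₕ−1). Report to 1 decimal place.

1: (47−1)·65.82² = 46·4332.2724 = 199284.5304
2: (47−1)·63.33² = 46·4010.6889 = 184491.6894
Numerator = 383776.2198; denominator = Σ(nₕ−1) = 92.
s²ₚ = 383776.2198/92 = 4171.481... → 4171.5.

4171.5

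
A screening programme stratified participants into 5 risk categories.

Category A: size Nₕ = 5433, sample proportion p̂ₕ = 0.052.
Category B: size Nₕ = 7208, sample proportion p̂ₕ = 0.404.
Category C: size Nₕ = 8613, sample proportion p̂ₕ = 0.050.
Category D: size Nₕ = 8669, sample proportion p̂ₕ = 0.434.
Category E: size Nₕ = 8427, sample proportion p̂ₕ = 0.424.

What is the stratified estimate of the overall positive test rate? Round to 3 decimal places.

0.286

N = 5433 + 7208 + 8613 + 8669 + 8427 = 38350.
Overall proportion = Σ (Nₕ/N)·p̂ₕ.
Σ Nₕp̂ₕ = 282.516 + 2912.032 + 430.65 + 3762.346 + 3573.048 = 10960.592.
10960.592 / 38350 = 0.28580... → 0.286.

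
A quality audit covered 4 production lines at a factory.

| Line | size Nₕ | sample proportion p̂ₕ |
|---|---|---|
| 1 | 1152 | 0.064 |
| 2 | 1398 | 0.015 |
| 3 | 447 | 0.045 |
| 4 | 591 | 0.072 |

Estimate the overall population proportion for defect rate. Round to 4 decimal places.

N = 1152 + 1398 + 447 + 591 = 3588.
Overall proportion = Σ (Nₕ/N)·p̂ₕ.
Σ Nₕp̂ₕ = 73.728 + 20.97 + 20.115 + 42.552 = 157.365.
157.365 / 3588 = 0.043859... → 0.0439.

0.0439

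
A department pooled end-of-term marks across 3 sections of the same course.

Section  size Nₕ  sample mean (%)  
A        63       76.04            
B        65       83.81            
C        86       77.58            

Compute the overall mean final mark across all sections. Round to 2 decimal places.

79.02

x̄_st = (Σ Nₕx̄ₕ) / (Σ Nₕ) = (63·76.04 + 65·83.81 + 86·77.58) / 214
= 16910.05 / 214 = 79.0189... → 79.02.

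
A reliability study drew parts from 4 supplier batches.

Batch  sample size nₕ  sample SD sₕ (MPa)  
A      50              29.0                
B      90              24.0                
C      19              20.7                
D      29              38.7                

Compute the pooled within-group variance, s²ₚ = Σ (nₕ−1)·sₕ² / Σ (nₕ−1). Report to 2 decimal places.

A: (50−1)·29.0² = 49·841 = 41209
B: (90−1)·24.0² = 89·576 = 51264
C: (19−1)·20.7² = 18·428.49 = 7712.82
D: (29−1)·38.7² = 28·1497.69 = 41935.32
Numerator = 142121.14; denominator = Σ(nₕ−1) = 184.
s²ₚ = 142121.14/184 = 772.3975 → 772.40.

772.40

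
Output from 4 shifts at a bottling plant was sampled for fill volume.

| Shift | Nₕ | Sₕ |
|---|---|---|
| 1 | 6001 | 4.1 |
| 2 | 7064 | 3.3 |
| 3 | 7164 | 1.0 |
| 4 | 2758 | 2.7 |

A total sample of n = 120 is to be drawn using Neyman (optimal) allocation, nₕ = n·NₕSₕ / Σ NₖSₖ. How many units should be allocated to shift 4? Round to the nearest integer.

Σ NₕSₕ = 6001·4.1 + 7064·3.3 + 7164·1.0 + 2758·2.7 = 62525.9.
Share for 4: 7446.6/62525.9 = 0.11910.
n_4 = 120 × 0.11910 = 14.292... → 14.

14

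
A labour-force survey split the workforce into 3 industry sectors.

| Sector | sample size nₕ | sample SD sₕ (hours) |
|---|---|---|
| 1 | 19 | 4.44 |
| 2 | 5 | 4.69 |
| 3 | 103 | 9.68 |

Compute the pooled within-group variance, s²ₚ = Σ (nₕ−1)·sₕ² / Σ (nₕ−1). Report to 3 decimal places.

Degrees of freedom: 18 + 4 + 102 = 124.
Σ(nₕ−1)sₕ² = 18·19.7136 + 4·21.9961 + 102·93.7024 = 10000.474.
s²ₚ = 10000.474 / 124 = 80.64898... → 80.649.

80.649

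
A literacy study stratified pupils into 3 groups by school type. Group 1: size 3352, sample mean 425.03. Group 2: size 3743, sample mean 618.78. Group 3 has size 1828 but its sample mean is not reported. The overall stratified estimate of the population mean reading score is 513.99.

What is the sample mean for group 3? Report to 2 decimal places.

Σ Nₕx̄ₕ = N·μ, so 1828·x̄_3 = 8923·513.99 − (3352·425.03 + 3743·618.78).
= 4586332.77 − 3740794.1 = 845538.67.
x̄_3 = 845538.67 / 1828 = 462.5485... → 462.55.

462.55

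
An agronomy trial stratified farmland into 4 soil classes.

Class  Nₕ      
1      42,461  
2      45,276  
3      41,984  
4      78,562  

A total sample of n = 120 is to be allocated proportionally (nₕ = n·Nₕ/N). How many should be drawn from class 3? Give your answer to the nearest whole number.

N = 42461 + 45276 + 41984 + 78562 = 208283.
n_3 = 120·41984/208283 = 24.189... → 24.

24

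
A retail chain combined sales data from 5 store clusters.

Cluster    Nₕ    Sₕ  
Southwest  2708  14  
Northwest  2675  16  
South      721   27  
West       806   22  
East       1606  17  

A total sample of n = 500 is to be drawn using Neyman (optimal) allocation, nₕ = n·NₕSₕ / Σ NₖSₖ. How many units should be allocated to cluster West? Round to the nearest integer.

Southwest: NₕSₕ = 2708·14 = 37912
Northwest: NₕSₕ = 2675·16 = 42800
South: NₕSₕ = 721·27 = 19467
West: NₕSₕ = 806·22 = 17732
East: NₕSₕ = 1606·17 = 27302
Σ NₕSₕ = 145213.
n_West = 500·17732/145213 = 61.055... → 61.

61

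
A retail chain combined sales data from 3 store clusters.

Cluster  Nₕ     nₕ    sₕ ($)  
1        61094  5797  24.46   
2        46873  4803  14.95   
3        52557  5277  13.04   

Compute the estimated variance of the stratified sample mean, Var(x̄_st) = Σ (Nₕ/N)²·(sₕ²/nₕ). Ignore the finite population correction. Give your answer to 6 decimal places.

N = 160524. Term for each stratum: Wₕ²sₕ²/nₕ.
Var(x̄_st) = 0.014949504 + 0.003967668 + 0.003454214 = 0.022371386 → 0.022371.

0.022371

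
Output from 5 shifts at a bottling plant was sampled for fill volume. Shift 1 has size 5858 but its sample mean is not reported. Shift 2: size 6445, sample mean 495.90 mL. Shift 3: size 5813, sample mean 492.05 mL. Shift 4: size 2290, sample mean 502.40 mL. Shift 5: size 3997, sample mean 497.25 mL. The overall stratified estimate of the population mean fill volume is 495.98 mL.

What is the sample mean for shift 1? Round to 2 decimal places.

Σ Nₕx̄ₕ = N·μ, so 5858·x̄_1 = 24403·495.98 − (6445·495.90 + 5813·492.05 + 2290·502.40 + 3997·497.25).
= 12103399.94 − 9194366.4 = 2909033.54.
x̄_1 = 2909033.54 / 5858 = 496.5916... → 496.59.

496.59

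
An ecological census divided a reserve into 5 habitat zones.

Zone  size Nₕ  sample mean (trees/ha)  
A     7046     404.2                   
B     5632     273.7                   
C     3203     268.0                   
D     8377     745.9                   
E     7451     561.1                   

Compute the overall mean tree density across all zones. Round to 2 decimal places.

N = 7046 + 5632 + 3203 + 8377 + 7451 = 31709.
Weight each subgroup mean by Nₕ/N and sum.
Σ Nₕx̄ₕ = 7046·404.2 + 5632·273.7 + 3203·268.0 + 8377·745.9 + 7451·561.1 = 2847993.2 + 1541478.4 + 858404 + 6248404.3 + 4180756.1 = 15677036.
Divide by N: 15677036 / 31709 = 494.4034... → 494.40.

494.40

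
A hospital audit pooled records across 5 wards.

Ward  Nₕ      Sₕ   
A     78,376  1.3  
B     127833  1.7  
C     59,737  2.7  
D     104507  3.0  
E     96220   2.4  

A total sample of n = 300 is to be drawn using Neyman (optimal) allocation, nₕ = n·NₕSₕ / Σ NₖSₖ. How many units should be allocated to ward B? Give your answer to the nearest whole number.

Σ NₕSₕ = 78376·1.3 + 127833·1.7 + 59737·2.7 + 104507·3.0 + 96220·2.4 = 1024943.8.
Share for B: 217316.1/1024943.8 = 0.21203.
n_B = 300 × 0.21203 = 63.608... → 64.

64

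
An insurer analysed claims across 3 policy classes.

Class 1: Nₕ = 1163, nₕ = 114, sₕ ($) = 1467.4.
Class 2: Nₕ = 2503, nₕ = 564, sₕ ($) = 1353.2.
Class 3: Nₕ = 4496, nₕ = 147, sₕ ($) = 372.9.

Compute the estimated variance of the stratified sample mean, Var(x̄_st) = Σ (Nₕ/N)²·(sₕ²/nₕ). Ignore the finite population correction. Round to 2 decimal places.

N = 8162; Wₕ = Nₕ/N.
class 1: (1163/8162)²·1467.4²/114 = 383.49387
class 2: (2503/8162)²·1353.2²/564 = 305.33275
class 3: (4496/8162)²·372.9²/147 = 287.02971
Sum = 975.85634 → 975.86.

975.86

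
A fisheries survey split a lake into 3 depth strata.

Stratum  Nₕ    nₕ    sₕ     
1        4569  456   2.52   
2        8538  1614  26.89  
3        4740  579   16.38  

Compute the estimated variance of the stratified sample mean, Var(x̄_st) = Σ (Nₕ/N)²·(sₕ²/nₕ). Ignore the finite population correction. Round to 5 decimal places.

N = 17847; Wₕ = Nₕ/N.
stratum 1: (4569/17847)²·2.52²/456 = 0.00091274
stratum 2: (8538/17847)²·26.89²/1614 = 0.10253212
stratum 3: (4740/17847)²·16.38²/579 = 0.03268703
Sum = 0.13613189 → 0.13613.

0.13613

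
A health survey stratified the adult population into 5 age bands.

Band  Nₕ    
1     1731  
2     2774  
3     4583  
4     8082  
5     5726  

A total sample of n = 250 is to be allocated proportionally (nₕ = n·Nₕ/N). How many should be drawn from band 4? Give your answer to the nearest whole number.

88

Share of band 4 = 8082/22896 = 0.35299.
Allocate 250 × 0.35299 = 88.247... → 88.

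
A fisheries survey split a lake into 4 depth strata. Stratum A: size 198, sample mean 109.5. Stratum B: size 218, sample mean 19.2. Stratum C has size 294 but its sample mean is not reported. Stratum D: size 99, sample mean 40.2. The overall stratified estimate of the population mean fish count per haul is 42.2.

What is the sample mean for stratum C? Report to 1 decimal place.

Σ Nₕx̄ₕ = N·μ, so 294·x̄_C = 809·42.2 − (198·109.5 + 218·19.2 + 99·40.2).
= 34139.8 − 29846.4 = 4293.4.
x̄_C = 4293.4 / 294 = 14.603... → 14.6.

14.6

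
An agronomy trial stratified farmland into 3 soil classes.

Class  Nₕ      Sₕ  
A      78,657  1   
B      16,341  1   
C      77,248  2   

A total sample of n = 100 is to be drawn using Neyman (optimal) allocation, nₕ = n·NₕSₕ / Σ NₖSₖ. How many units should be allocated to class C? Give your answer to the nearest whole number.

62

A: NₕSₕ = 78657·1 = 78657
B: NₕSₕ = 16341·1 = 16341
C: NₕSₕ = 77248·2 = 154496
Σ NₕSₕ = 249494.
n_C = 100·154496/249494 = 61.924... → 62.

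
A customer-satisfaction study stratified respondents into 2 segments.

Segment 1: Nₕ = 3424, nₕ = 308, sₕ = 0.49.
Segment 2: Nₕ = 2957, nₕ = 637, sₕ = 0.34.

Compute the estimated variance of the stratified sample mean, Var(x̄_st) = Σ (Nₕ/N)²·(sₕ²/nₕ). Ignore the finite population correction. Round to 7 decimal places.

0.0002634

N = 6381; Wₕ = Nₕ/N.
segment 1: (3424/6381)²·0.49²/308 = 0.0002244561
segment 2: (2957/6381)²·0.34²/637 = 0.0000389712
Sum = 0.0002634273 → 0.0002634.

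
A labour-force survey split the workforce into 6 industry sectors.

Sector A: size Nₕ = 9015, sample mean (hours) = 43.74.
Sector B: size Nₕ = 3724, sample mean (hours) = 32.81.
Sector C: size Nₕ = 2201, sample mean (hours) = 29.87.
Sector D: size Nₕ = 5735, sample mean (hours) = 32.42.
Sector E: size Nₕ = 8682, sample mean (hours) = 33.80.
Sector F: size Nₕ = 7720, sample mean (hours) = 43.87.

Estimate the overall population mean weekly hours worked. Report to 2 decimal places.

37.77

N = 37077; weights Wₕ = Nₕ/N = (0.2431, 0.1004, 0.0594, 0.1547, 0.2342, 0.2082).
x̄_st = Σ Wₕ·x̄ₕ = 0.2431·43.74 + 0.1004·32.81 + 0.0594·29.87 + 0.1547·32.42 + 0.2342·33.80 + 0.2082·43.87 ≈ 37.7674...
→ 37.77.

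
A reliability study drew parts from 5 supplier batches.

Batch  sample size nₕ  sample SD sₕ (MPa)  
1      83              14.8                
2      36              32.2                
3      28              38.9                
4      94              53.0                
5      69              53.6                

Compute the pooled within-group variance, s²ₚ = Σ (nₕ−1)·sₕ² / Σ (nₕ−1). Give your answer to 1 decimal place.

1808.9

Degrees of freedom: 82 + 35 + 27 + 93 + 68 = 305.
Σ(nₕ−1)sₕ² = 82·219.04 + 35·1036.84 + 27·1513.21 + 93·2809 + 68·2872.96 = 551705.63.
s²ₚ = 551705.63 / 305 = 1808.871... → 1808.9.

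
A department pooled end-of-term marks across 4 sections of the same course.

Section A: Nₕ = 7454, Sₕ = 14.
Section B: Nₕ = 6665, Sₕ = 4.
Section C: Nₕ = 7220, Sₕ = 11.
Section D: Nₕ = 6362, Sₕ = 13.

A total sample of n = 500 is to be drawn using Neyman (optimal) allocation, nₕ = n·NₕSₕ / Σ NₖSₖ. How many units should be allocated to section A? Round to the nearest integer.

178

Σ NₕSₕ = 7454·14 + 6665·4 + 7220·11 + 6362·13 = 293142.
Share for A: 104356/293142 = 0.35599.
n_A = 500 × 0.35599 = 177.996... → 178.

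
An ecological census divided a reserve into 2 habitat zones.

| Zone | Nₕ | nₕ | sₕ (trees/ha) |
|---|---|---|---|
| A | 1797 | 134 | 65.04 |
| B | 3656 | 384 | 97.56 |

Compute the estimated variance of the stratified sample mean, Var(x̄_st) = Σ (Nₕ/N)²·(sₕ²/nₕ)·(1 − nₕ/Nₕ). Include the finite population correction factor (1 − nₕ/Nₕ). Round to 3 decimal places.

N = 5453. Term for each stratum: Wₕ²sₕ²/nₕ·(1−nₕ/Nₕ).
Var(x̄_st) = 3.172675 + 9.971508 = 13.144183 → 13.144.

13.144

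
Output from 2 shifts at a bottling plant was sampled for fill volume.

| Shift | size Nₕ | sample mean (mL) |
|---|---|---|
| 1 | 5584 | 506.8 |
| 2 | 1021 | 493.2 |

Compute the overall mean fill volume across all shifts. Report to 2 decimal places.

N = 5584 + 1021 = 6605.
The stratified mean weights each stratum mean by its population share Nₕ/N.
Σ Nₕx̄ₕ = 5584·506.8 + 1021·493.2 = 2829971.2 + 503557.2 = 3333528.4.
Divide by N: 3333528.4 / 6605 = 504.6977... → 504.70.

504.70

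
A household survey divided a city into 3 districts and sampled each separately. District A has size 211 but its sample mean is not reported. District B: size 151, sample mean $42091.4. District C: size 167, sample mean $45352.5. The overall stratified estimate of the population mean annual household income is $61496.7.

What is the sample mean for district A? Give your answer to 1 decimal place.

N = 211 + 151 + 167 = 529.
Overall total = μ·N = 61496.7·529 = 32531754.3.
Subtract the known strata: 151·42091.4 + 167·45352.5 = 13929668.9.
Remaining total for district A: 32531754.3 − 13929668.9 = 18602085.4.
Divide by its size: 18602085.4 / 211 = 88161.542... → 88161.5.

88161.5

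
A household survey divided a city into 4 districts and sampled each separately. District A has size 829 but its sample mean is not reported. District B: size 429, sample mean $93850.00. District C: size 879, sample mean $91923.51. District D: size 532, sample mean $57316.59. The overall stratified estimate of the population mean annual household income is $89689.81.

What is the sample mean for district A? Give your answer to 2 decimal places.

105943.62

N = 829 + 429 + 879 + 532 = 2669.
Overall total = μ·N = 89689.81·2669 = 239382102.89.
Subtract the known strata: 429·93850.00 + 879·91923.51 + 532·57316.59 = 151554841.17.
Remaining total for district A: 239382102.89 − 151554841.17 = 87827261.72.
Divide by its size: 87827261.72 / 829 = 105943.6209... → 105943.62.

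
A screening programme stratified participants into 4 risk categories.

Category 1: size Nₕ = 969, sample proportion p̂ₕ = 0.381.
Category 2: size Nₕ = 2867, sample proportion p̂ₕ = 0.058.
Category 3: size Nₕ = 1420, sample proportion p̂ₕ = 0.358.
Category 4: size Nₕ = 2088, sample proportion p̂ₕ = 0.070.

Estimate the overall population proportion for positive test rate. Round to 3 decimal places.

0.162

Wₕ = Nₕ/N with N = 7344: 0.1319, 0.3904, 0.1934, 0.2843.
p̂_st = 0.1319·0.381 + 0.3904·0.058 + 0.1934·0.358 + 0.2843·0.070 ≈ 0.16204... → 0.162.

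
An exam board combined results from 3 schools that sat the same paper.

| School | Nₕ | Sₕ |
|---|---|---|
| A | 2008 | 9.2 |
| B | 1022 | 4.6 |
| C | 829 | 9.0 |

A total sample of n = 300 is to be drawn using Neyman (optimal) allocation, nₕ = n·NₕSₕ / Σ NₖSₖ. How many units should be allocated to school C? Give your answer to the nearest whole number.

Σ NₕSₕ = 2008·9.2 + 1022·4.6 + 829·9.0 = 30635.8.
Share for C: 7461/30635.8 = 0.24354.
n_C = 300 × 0.24354 = 73.062... → 73.

73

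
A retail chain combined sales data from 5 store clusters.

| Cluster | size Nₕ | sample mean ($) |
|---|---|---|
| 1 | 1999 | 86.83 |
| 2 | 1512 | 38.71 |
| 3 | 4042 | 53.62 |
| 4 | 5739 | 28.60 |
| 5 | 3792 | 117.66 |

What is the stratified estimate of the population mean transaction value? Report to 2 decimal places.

62.00

x̄_st = (Σ Nₕx̄ₕ) / (Σ Nₕ) = (1999·86.83 + 1512·38.71 + 4042·53.62 + 5739·28.60 + 3792·117.66) / 17084
= 1059136.85 / 17084 = 61.9958... → 62.00.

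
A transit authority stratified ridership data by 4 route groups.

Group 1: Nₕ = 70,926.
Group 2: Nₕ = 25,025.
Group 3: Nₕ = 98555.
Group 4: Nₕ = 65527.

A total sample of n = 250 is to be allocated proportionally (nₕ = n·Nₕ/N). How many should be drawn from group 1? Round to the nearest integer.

68

Share of group 1 = 70926/260033 = 0.27276.
Allocate 250 × 0.27276 = 68.189... → 68.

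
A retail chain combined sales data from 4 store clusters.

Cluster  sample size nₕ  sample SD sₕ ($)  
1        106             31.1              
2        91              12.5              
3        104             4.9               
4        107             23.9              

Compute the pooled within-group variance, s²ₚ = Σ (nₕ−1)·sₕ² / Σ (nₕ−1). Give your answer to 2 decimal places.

1: (106−1)·31.1² = 105·967.21 = 101557.05
2: (91−1)·12.5² = 90·156.25 = 14062.5
3: (104−1)·4.9² = 103·24.01 = 2473.03
4: (107−1)·23.9² = 106·571.21 = 60548.26
Numerator = 178640.84; denominator = Σ(nₕ−1) = 404.
s²ₚ = 178640.84/404 = 442.1803... → 442.18.

442.18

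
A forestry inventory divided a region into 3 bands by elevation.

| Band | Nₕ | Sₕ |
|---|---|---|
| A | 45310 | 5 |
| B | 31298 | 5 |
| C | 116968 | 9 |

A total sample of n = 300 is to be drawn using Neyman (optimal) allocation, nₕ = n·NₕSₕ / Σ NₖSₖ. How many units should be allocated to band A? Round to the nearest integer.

47

A: NₕSₕ = 45310·5 = 226550
B: NₕSₕ = 31298·5 = 156490
C: NₕSₕ = 116968·9 = 1052712
Σ NₕSₕ = 1435752.
n_A = 300·226550/1435752 = 47.338... → 47.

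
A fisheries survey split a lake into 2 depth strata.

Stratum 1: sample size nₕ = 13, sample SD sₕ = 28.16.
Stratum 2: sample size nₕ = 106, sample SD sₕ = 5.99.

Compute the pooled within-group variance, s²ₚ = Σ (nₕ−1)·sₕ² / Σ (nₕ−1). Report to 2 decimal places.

Degrees of freedom: 12 + 105 = 117.
Σ(nₕ−1)sₕ² = 12·792.9856 + 105·35.8801 = 13283.2377.
s²ₚ = 13283.2377 / 117 = 113.5319... → 113.53.

113.53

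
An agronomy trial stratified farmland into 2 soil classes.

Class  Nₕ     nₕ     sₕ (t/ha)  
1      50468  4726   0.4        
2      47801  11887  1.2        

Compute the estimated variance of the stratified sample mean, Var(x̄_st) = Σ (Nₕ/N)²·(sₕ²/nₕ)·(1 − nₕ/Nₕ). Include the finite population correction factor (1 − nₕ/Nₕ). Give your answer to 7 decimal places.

0.0000296

N = 98269; Wₕ = Nₕ/N.
class 1: (50468/98269)²·0.4²/4726·(1 − 4726/50468) = 0.0000080933
class 2: (47801/98269)²·1.2²/11887·(1 − 11887/47801) = 0.0000215356
Sum = 0.0000296289 → 0.0000296.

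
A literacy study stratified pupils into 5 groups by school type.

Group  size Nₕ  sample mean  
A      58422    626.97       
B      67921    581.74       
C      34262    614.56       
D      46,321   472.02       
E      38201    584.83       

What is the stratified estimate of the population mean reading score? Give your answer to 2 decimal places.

N = 245127; weights Wₕ = Nₕ/N = (0.2383, 0.2771, 0.1398, 0.1890, 0.1558).
x̄_st = Σ Wₕ·x̄ₕ = 0.2383·626.97 + 0.2771·581.74 + 0.1398·614.56 + 0.1890·472.02 + 0.1558·584.83 ≈ 576.8552...
→ 576.86.

576.86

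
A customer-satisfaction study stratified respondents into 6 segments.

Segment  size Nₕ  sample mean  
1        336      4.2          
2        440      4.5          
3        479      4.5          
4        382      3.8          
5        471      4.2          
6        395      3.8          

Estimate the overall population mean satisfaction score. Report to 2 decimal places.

4.19

N = 336 + 440 + 479 + 382 + 471 + 395 = 2503.
The stratified mean weights each stratum mean by its population share Nₕ/N.
Σ Nₕx̄ₕ = 336·4.2 + 440·4.5 + 479·4.5 + 382·3.8 + 471·4.2 + 395·3.8 = 1411.2 + 1980 + 2155.5 + 1451.6 + 1978.2 + 1501 = 10477.5.
Divide by N: 10477.5 / 2503 = 4.1860... → 4.19.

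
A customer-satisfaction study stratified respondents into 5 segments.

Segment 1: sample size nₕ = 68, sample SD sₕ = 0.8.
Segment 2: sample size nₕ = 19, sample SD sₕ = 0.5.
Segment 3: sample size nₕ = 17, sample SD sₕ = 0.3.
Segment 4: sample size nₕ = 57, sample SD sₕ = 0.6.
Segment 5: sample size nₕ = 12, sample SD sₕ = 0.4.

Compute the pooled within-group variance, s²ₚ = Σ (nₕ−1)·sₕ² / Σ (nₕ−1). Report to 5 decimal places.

1: (68−1)·0.8² = 67·0.64 = 42.88
2: (19−1)·0.5² = 18·0.25 = 4.5
3: (17−1)·0.3² = 16·0.09 = 1.44
4: (57−1)·0.6² = 56·0.36 = 20.16
5: (12−1)·0.4² = 11·0.16 = 1.76
Numerator = 70.74; denominator = Σ(nₕ−1) = 168.
s²ₚ = 70.74/168 = 0.4210714... → 0.42107.

0.42107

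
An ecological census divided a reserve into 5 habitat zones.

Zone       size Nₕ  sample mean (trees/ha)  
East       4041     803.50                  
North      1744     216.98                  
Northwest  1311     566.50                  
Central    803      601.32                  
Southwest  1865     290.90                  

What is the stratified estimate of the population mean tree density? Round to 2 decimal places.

N = 4041 + 1744 + 1311 + 803 + 1865 = 9764.
The stratified mean weights each stratum mean by its population share Nₕ/N.
Σ Nₕx̄ₕ = 4041·803.50 + 1744·216.98 + 1311·566.50 + 803·601.32 + 1865·290.90 = 3246943.5 + 378413.12 + 742681.5 + 482859.96 + 542528.5 = 5393426.58.
Divide by N: 5393426.58 / 9764 = 552.3788... → 552.38.

552.38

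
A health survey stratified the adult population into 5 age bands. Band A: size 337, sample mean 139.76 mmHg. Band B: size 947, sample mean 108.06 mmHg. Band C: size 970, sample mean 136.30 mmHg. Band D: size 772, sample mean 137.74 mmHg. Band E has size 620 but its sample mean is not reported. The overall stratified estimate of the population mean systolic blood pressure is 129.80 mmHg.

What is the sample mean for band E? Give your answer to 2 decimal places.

137.54

N = 337 + 947 + 970 + 772 + 620 = 3646.
Overall total = μ·N = 129.80·3646 = 473250.8.
Subtract the known strata: 337·139.76 + 947·108.06 + 970·136.30 + 772·137.74 = 387978.22.
Remaining total for band E: 473250.8 − 387978.22 = 85272.58.
Divide by its size: 85272.58 / 620 = 137.5364... → 137.54.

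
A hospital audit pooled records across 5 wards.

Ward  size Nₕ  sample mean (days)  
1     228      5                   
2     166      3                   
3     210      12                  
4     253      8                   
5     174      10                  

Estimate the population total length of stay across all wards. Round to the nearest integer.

1: 228·5 = 1140
2: 166·3 = 498
3: 210·12 = 2520
4: 253·8 = 2024
5: 174·10 = 1740
τ̂ = Σ Nₕx̄ₕ = 7922.

7922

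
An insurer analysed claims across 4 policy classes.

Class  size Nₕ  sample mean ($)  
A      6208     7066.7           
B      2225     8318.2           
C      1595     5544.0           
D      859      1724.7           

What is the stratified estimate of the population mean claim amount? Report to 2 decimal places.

6677.90

N = 6208 + 2225 + 1595 + 859 = 10887.
Overall mean = Σ (Nₕ/N)·x̄ₕ — weight by population share, not a simple average.
Σ Nₕx̄ₕ = 6208·7066.7 + 2225·8318.2 + 1595·5544.0 + 859·1724.7 = 43870073.6 + 18507995 + 8842680 + 1481517.3 = 72702265.9.
Divide by N: 72702265.9 / 10887 = 6677.8971... → 6677.90.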